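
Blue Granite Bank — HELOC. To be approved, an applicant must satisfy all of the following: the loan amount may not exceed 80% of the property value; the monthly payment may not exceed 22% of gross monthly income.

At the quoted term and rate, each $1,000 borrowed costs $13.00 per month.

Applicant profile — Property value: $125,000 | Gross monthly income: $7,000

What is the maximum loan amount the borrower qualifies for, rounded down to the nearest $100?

Payment cap: 22% × $7,000 = $1,540/month.
At $13.00 per $1,000, that supports 1,540/13.00 × 1,000 ≈ $118,461 → $118,400.
LTV cap: 80% × $125,000 = $100,000 → $100,000.
Binding constraint: loan-to-value.

$100,000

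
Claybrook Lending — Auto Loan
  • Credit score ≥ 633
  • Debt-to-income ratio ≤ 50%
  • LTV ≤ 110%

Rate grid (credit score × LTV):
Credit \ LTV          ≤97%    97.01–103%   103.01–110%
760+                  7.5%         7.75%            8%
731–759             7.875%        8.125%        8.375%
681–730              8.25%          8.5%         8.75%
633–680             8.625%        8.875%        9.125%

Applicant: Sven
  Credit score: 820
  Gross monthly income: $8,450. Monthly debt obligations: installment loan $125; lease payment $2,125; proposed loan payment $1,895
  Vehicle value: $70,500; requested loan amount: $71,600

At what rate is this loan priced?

7.75%

Credit score 820 ≥ 633; Total monthly debts = (125 + 2,125 + 1,895) = 4,145. Debt-to-income = 4,145/8,450 = 49.1% — meets 50% limit
Loan-to-value = 71,600/70,500 = 101.6% — pass (110% max)
Row: 820 falls in 760+. Column: 101.6% falls in 97.01–103%. Rate = 7.75%.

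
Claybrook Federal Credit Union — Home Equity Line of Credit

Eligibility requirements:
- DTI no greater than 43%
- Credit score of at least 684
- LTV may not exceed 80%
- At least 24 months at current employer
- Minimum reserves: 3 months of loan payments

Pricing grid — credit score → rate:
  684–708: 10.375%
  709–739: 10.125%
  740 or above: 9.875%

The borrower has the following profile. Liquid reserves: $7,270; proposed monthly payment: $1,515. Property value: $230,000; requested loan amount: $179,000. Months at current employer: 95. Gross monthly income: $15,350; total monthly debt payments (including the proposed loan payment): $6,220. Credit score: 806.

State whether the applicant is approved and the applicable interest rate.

Approved at 9.875%

Credit score 806 ≥ 684 (meets minimum)
LTV = 179,000/230,000 = 77.8% ≤ 80%
Employment 95 ≥ 24 months
Reserves: 7,270 ÷ 1,515 = 4.8 months (meets 3-month minimum)
Debt-to-income = 6,220/15,350 = 40.5% — meets 43% limit
All requirements met. Score 806 falls in the 740 or above tier → 9.875%.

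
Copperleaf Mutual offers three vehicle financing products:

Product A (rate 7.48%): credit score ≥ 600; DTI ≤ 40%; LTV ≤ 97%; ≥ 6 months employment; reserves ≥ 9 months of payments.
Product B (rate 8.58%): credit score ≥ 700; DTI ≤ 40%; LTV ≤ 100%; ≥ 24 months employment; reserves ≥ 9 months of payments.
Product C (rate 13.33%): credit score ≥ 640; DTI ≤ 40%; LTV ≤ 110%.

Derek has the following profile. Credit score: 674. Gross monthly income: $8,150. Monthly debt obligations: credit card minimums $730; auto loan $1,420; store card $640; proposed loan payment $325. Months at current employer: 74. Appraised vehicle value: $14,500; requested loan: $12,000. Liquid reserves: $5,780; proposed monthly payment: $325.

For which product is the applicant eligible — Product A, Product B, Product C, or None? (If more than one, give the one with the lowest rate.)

Total debts = (730 + 1,420 + 640 + 325) = 3,115; DTI = 3,115/8,150 = 38.2%.
LTV = 12,000/14,500 = 82.8%.
Reserves = 5,780/325 = 17.8 months.
Product A: score 674 ≥ 600; DTI 38.2% ≤ 40%; LTV 82.8% ≤ 97%; employment 74 ≥ 6 mo; reserves 17.8 ≥ 9 mo → qualifies.
Product B: score 674 < 700; DTI 38.2% ≤ 40%; LTV 82.8% ≤ 100%; employment 74 ≥ 24 mo; reserves 17.8 ≥ 9 mo → does not qualify.
Product C: score 674 ≥ 640; DTI 38.2% ≤ 40%; LTV 82.8% ≤ 110% → qualifies.
Qualifying: Product A, Product C. Lowest rate is 7.48% → Product A.

Product A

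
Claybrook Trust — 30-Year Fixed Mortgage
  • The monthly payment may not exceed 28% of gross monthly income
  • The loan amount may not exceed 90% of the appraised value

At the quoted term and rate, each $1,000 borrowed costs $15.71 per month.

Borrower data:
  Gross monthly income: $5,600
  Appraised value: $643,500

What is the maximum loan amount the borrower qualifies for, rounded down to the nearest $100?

Payment cap: 28% × $5,600 = $1,568/month.
At $15.71 per $1,000, that supports 1,568/15.71 × 1,000 ≈ $99,809 → $99,800.
LTV cap: 90% × $643,500 = $579,150 → $579,100.
Binding constraint: payment-to-income.

$99,800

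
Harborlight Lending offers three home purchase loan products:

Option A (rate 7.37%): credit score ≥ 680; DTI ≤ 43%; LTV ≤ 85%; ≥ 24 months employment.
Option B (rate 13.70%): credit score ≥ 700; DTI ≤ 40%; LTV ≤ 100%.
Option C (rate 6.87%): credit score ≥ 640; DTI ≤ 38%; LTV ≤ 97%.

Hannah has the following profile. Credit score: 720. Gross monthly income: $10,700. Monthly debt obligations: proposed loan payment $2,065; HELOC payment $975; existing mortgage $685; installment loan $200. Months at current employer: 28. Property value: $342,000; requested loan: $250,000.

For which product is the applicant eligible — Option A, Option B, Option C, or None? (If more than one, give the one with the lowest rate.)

Total debts = (2,065 + 975 + 685 + 200) = 3,925; DTI = 3,925/10,700 = 36.7%.
LTV = 250,000/342,000 = 73.1%.
Option A: score 720 ≥ 680; DTI 36.7% ≤ 43%; LTV 73.1% ≤ 85%; employment 28 ≥ 24 mo → qualifies.
Option B: score 720 ≥ 700; DTI 36.7% ≤ 40%; LTV 73.1% ≤ 100% → qualifies.
Option C: score 720 ≥ 640; DTI 36.7% ≤ 38%; LTV 73.1% ≤ 97% → qualifies.
Qualifying: Option A, Option B, Option C. Lowest rate is 6.87% → Option C.

Option C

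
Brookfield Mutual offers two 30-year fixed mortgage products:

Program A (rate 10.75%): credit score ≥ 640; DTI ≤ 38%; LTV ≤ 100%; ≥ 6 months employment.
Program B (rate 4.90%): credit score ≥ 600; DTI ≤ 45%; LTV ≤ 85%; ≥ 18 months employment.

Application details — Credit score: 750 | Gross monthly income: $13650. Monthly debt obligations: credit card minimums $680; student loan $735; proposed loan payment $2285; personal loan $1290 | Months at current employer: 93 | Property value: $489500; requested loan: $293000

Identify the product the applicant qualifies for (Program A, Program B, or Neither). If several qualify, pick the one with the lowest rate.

Total debts = (680 + 735 + 2,285 + 1,290) = 4,990; DTI = 4,990/13,650 = 36.6%.
LTV = 293,000/489,500 = 59.9%.
Program A: score 750 ≥ 640; DTI 36.6% ≤ 38%; LTV 59.9% ≤ 100%; employment 93 ≥ 6 mo → qualifies.
Program B: score 750 ≥ 600; DTI 36.6% ≤ 45%; LTV 59.9% ≤ 85%; employment 93 ≥ 18 mo → qualifies.
Qualifying: Program A, Program B. Lowest rate is 4.90% → Program B.

Program B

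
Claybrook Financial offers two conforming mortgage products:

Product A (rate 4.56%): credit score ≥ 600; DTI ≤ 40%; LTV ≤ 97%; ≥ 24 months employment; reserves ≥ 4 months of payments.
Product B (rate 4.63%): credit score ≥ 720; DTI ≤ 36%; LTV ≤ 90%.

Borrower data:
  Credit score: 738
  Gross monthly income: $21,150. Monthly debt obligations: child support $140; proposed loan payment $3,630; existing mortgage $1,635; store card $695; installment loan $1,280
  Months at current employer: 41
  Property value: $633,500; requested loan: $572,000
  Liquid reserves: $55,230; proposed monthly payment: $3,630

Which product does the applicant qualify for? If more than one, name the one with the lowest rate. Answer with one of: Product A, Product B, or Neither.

Total debts = (140 + 3,630 + 1,635 + 695 + 1,280) = 7,380; DTI = 7,380/21,150 = 34.9%.
LTV = 572,000/633,500 = 90.3%.
Reserves = 55,230/3,630 = 15.2 months.
Product A: score 738 ≥ 600; DTI 34.9% ≤ 40%; LTV 90.3% ≤ 97%; employment 41 ≥ 24 mo; reserves 15.2 ≥ 4 mo → qualifies.
Product B: score 738 ≥ 720; DTI 34.9% ≤ 36%; LTV 90.3% > 90% → does not qualify.

Product A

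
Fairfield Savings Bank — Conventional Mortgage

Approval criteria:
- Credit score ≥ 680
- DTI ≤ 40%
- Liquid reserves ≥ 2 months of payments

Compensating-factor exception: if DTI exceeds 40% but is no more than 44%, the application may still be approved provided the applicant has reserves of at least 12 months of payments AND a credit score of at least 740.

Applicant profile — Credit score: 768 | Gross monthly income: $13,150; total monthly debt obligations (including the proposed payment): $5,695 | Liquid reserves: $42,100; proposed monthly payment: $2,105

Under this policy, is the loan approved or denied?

Approved

Credit score 768 ≥ 680 (meets base)
DTI = 5,695/13,150 = 43.3% > 40% — standard DTI limit exceeded.
Reserves = 42,100/2,105 = 20.0 months ≥ 2
43.3% falls in the override range (40%–44%), so the compensating-factor test applies.
Reserves 20.0 ≥ 12 months; credit score 768 ≥ 740.
Both override conditions satisfied; DTI exception granted.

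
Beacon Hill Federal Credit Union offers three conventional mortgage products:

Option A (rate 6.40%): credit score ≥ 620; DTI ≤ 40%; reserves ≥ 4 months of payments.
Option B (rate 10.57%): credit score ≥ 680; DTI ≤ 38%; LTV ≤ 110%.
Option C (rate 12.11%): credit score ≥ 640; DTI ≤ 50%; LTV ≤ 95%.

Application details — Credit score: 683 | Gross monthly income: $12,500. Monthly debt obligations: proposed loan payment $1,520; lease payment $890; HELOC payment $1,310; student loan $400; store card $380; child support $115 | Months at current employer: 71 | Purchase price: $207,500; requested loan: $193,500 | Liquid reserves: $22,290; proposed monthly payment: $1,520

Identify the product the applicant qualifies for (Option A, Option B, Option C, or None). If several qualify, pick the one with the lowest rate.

Option A

Total debts = (1,520 + 890 + 1,310 + 400 + 380 + 115) = 4,615; DTI = 4,615/12,500 = 36.9%.
LTV = 193,500/207,500 = 93.3%.
Reserves = 22,290/1,520 = 14.7 months.
Option A: score 683 ≥ 620; DTI 36.9% ≤ 40%; reserves 14.7 ≥ 4 mo → qualifies.
Option B: score 683 ≥ 680; DTI 36.9% ≤ 38%; LTV 93.3% ≤ 110% → qualifies.
Option C: score 683 ≥ 640; DTI 36.9% ≤ 50%; LTV 93.3% ≤ 95% → qualifies.
Qualifying: Option A, Option B, Option C. Lowest rate is 6.40% → Option A.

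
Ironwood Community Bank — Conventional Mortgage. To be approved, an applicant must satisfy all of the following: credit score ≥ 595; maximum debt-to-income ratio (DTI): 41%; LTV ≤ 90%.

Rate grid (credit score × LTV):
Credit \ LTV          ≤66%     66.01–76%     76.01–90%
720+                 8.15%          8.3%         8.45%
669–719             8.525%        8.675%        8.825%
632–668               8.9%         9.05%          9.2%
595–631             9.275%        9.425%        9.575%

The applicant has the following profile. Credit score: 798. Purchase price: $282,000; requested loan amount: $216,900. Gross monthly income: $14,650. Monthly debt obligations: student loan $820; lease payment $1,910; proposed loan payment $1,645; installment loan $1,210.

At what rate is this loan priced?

Credit score 798 ≥ 595; Total monthly debts = (820 + 1,910 + 1,645 + 1,210) = 5,585. DTI: 5,585 ÷ 14,650 = 38.1%, within the 41% cap
LTV = 216,900/282,000 = 76.9% ≤ 90%
Row: 798 falls in 720+. Column: 76.9% falls in 76.01–90%. Rate = 8.45%.

8.45%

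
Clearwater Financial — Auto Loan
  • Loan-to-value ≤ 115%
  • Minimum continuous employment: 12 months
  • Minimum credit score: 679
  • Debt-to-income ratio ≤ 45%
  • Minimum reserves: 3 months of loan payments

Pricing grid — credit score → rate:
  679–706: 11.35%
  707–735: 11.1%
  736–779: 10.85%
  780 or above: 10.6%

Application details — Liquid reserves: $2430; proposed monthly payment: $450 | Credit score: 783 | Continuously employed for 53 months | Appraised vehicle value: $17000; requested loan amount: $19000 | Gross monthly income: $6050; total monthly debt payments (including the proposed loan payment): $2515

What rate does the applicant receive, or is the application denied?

Approved at 10.6%

Credit score 783 ≥ 679 (meets minimum)
Employment 53 ≥ 12 months
Reserves: 2,430 ÷ 450 = 5.4 months (meets 3-month minimum)
DTI: 2,515 ÷ 6,050 = 41.6%, within the 45% cap
LTV = 19,000/17,000 = 111.8% ≤ 115%
All requirements met. Score 783 falls in the 780 or above tier → 10.6%.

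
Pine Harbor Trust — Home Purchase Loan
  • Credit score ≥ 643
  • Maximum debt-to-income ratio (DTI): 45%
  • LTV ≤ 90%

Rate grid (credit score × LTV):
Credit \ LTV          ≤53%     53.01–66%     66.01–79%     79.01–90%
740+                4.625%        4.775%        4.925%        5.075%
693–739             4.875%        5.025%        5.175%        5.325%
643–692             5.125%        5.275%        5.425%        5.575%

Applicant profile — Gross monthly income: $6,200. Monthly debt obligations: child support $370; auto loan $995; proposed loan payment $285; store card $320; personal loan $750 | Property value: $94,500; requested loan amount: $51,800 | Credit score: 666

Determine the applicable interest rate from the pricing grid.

5.275%

Credit score 666 ≥ 643; Total monthly debts = (370 + 995 + 285 + 320 + 750) = 2,720. Debt-to-income = 2,720/6,200 = 43.9% — meets 45% limit
LTV: 51,800 ÷ 94,500 = 54.8%, within 90% cap
Score 666 is in the 643–692 band; LTV 54.8% is in the 53.01–66% band → 5.275%.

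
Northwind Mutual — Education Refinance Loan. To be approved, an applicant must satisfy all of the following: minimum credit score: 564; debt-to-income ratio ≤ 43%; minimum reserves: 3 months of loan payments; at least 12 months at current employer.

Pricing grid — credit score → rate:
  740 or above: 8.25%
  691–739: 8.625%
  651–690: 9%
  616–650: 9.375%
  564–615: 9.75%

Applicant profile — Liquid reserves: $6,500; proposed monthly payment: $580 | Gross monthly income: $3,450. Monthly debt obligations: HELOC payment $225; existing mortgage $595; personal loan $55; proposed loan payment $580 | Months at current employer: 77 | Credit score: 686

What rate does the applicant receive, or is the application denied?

Credit score 686 ≥ 564 (meets minimum)
Reserves = 6,500/580 = 11.2 months ≥ 3
Employment 77 ≥ 12 months
Total monthly debts = (225 + 595 + 55 + 580) = 1,455. Debt-to-income = 1,455/3,450 = 42.2% — meets 43% limit
All requirements met. Score 686 falls in the 651–690 tier → 9%.

Approved at 9%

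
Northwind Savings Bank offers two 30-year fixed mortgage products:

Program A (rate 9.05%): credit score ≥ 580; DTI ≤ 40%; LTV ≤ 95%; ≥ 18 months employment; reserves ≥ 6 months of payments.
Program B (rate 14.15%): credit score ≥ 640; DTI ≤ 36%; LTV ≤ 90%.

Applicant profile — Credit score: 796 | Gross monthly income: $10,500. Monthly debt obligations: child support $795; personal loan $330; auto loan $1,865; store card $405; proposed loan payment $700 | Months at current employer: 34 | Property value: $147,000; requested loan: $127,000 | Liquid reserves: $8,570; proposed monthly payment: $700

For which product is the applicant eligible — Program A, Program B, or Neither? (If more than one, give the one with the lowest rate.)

Program A

Total debts = (795 + 330 + 1,865 + 405 + 700) = 4,095; DTI = 4,095/10,500 = 39%.
LTV = 127,000/147,000 = 86.4%.
Reserves = 8,570/700 = 12.2 months.
Program A: score 796 ≥ 580; DTI 39% ≤ 40%; LTV 86.4% ≤ 95%; employment 34 ≥ 18 mo; reserves 12.2 ≥ 6 mo → qualifies.
Program B: score 796 ≥ 640; DTI 39% > 36%; LTV 86.4% ≤ 90% → does not qualify.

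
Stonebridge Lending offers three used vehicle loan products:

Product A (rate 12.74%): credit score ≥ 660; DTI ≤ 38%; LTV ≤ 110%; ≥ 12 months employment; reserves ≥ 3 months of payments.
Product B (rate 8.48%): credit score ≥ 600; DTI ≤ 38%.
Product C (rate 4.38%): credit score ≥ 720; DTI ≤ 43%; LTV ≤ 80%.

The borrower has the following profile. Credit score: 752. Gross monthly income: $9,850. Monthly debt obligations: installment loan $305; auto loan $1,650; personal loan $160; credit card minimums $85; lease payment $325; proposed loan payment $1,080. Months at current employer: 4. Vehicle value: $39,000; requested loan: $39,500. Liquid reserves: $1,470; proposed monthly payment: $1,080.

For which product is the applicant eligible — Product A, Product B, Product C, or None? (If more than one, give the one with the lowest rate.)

Total debts = (305 + 1,650 + 160 + 85 + 325 + 1,080) = 3,605; DTI = 3,605/9,850 = 36.6%.
LTV = 39,500/39,000 = 101.3%.
Reserves = 1,470/1,080 = 1.4 months.
Product A: score 752 ≥ 660; DTI 36.6% ≤ 38%; LTV 101.3% ≤ 110%; employment 4 < 12 mo; reserves 1.4 < 3 mo → does not qualify.
Product B: score 752 ≥ 600; DTI 36.6% ≤ 38% → qualifies.
Product C: score 752 ≥ 720; DTI 36.6% ≤ 43%; LTV 101.3% > 80% → does not qualify.

Product B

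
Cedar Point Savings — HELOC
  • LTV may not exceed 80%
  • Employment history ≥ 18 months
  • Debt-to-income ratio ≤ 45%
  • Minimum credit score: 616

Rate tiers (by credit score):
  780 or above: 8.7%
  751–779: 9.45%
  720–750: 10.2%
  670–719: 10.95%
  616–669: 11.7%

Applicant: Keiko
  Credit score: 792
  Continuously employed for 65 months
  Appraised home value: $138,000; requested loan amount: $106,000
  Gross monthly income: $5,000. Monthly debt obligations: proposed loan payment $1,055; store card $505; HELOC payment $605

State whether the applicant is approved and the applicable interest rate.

Approved at 8.7%

Credit score 792 ≥ 616 (meets minimum)
Loan-to-value = 106,000/138,000 = 76.8% — pass (80% max)
Employment 65 ≥ 18 months
Total monthly debts = (1,055 + 505 + 605) = 2,165. DTI: 2,165 ÷ 5,000 = 43.3%, within the 45% cap
All requirements met. Score 792 falls in the 780 or above tier → 8.7%.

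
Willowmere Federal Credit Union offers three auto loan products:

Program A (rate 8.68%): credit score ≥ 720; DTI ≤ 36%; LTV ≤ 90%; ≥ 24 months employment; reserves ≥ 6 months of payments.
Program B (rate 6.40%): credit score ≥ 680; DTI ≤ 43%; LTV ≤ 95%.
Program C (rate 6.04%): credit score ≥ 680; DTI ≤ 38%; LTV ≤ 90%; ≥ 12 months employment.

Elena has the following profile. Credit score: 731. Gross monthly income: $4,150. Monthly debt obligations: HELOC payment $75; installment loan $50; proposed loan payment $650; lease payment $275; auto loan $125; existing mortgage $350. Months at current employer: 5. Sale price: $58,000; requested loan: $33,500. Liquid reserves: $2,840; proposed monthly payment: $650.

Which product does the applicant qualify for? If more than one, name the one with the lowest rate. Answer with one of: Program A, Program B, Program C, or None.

Program B

Total debts = (75 + 50 + 650 + 275 + 125 + 350) = 1,525; DTI = 1,525/4,150 = 36.7%.
LTV = 33,500/58,000 = 57.8%.
Reserves = 2,840/650 = 4.4 months.
Program A: score 731 ≥ 720; DTI 36.7% > 36%; LTV 57.8% ≤ 90%; employment 5 < 24 mo; reserves 4.4 < 6 mo → does not qualify.
Program B: score 731 ≥ 680; DTI 36.7% ≤ 43%; LTV 57.8% ≤ 95% → qualifies.
Program C: score 731 ≥ 680; DTI 36.7% ≤ 38%; LTV 57.8% ≤ 90%; employment 5 < 12 mo → does not qualify.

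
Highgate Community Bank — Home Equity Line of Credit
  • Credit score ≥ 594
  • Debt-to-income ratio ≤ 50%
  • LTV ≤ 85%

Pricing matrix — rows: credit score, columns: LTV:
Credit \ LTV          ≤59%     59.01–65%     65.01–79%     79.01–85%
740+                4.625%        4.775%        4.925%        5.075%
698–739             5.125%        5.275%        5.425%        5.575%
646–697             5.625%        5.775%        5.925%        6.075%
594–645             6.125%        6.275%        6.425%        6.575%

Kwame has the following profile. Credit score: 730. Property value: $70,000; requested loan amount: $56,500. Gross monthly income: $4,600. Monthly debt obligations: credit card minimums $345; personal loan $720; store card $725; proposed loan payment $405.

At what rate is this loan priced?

5.575%

Credit score 730 ≥ 594; Total monthly debts = (345 + 720 + 725 + 405) = 2,195. Debt-to-income = 2,195/4,600 = 47.7% — meets 50% limit
LTV = 56,500/70,000 = 80.7% ≤ 85%
Credit 730 → row 698–739; LTV 80.7% → column 79.01–85%. Grid cell → 5.575%.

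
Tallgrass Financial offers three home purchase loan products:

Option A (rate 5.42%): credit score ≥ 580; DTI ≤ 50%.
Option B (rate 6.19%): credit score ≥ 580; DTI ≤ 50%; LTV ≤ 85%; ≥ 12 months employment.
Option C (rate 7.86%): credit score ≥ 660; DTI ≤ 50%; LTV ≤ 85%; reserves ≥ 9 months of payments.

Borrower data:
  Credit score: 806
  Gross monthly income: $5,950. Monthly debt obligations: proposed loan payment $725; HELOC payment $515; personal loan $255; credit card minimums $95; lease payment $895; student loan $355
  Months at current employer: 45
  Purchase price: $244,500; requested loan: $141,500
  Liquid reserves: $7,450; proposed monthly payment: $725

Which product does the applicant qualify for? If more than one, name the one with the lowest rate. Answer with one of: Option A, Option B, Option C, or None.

Total debts = (725 + 515 + 255 + 95 + 895 + 355) = 2,840; DTI = 2,840/5,950 = 47.7%.
LTV = 141,500/244,500 = 57.9%.
Reserves = 7,450/725 = 10.3 months.
Option A: score 806 ≥ 580; DTI 47.7% ≤ 50% → qualifies.
Option B: score 806 ≥ 580; DTI 47.7% ≤ 50%; LTV 57.9% ≤ 85%; employment 45 ≥ 12 mo → qualifies.
Option C: score 806 ≥ 660; DTI 47.7% ≤ 50%; LTV 57.9% ≤ 85%; reserves 10.3 ≥ 9 mo → qualifies.
Qualifying: Option A, Option B, Option C. Lowest rate is 5.42% → Option A.

Option A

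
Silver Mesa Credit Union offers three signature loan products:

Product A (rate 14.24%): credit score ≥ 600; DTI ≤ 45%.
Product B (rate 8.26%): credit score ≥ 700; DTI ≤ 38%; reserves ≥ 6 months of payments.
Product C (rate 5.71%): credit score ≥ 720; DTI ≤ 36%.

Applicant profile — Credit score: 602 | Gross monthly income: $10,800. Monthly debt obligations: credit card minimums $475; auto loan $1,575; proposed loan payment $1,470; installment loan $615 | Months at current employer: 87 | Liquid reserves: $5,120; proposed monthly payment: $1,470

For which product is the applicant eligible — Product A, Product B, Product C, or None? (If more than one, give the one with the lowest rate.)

Total debts = (475 + 1,575 + 1,470 + 615) = 4,135; DTI = 4,135/10,800 = 38.3%.
Reserves = 5,120/1,470 = 3.5 months.
Product A: score 602 ≥ 600; DTI 38.3% ≤ 45% → qualifies.
Product B: score 602 < 700; DTI 38.3% > 38%; reserves 3.5 < 6 mo → does not qualify.
Product C: score 602 < 720; DTI 38.3% > 36% → does not qualify.

Product A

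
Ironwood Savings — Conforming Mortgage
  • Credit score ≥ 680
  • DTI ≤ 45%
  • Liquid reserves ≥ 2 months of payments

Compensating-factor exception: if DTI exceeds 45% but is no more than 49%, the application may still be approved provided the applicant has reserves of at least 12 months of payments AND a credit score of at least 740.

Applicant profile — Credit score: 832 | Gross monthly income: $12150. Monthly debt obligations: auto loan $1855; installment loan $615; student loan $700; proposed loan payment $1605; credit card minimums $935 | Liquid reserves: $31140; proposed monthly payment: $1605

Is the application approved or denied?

Credit score 832 ≥ 680 (meets base)
Total debts = (1,855 + 615 + 700 + 1,605 + 935) = 5,710. DTI: 5,710 ÷ 12,150 = 47%, over the 45% base limit.
Reserves: 31,140 ÷ 1,605 = 19.4 months (meets 2-month minimum)
47% falls in the override range (45%–49%), so the compensating-factor test applies.
Override check — reserves: 19.4 mo (ok); score: 832 (ok).
Both override conditions satisfied; DTI exception granted.

Approved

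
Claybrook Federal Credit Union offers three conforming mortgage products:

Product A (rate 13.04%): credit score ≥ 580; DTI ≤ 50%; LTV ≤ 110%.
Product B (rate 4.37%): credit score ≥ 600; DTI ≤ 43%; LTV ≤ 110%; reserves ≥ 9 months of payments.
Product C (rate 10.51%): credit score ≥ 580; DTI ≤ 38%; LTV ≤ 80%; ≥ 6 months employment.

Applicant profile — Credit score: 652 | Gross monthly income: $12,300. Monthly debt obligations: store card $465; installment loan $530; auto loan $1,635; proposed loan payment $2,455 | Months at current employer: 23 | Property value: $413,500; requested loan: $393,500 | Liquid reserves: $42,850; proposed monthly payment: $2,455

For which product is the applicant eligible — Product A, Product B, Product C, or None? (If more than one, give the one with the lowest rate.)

Product B

Total debts = (465 + 530 + 1,635 + 2,455) = 5,085; DTI = 5,085/12,300 = 41.3%.
LTV = 393,500/413,500 = 95.2%.
Reserves = 42,850/2,455 = 17.5 months.
Product A: score 652 ≥ 580; DTI 41.3% ≤ 50%; LTV 95.2% ≤ 110% → qualifies.
Product B: score 652 ≥ 600; DTI 41.3% ≤ 43%; LTV 95.2% ≤ 110%; reserves 17.5 ≥ 9 mo → qualifies.
Product C: score 652 ≥ 580; DTI 41.3% > 38%; LTV 95.2% > 80%; employment 23 ≥ 6 mo → does not qualify.
Qualifying: Product A, Product B. Lowest rate is 4.37% → Product B.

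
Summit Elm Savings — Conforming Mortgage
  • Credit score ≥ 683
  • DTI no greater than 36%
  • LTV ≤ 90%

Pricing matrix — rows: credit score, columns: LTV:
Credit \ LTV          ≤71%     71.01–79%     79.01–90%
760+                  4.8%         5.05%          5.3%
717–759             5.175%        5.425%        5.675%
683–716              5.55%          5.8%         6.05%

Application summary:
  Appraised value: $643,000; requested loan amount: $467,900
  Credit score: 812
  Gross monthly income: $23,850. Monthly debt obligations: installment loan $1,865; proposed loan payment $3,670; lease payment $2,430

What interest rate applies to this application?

5.05%

Credit score 812 ≥ 683; Total monthly debts = (1,865 + 3,670 + 2,430) = 7,965. Debt-to-income = 7,965/23,850 = 33.4% — meets 36% limit
Loan-to-value = 467,900/643,000 = 72.8% — pass (90% max)
Row: 812 falls in 760+. Column: 72.8% falls in 71.01–79%. Rate = 5.05%.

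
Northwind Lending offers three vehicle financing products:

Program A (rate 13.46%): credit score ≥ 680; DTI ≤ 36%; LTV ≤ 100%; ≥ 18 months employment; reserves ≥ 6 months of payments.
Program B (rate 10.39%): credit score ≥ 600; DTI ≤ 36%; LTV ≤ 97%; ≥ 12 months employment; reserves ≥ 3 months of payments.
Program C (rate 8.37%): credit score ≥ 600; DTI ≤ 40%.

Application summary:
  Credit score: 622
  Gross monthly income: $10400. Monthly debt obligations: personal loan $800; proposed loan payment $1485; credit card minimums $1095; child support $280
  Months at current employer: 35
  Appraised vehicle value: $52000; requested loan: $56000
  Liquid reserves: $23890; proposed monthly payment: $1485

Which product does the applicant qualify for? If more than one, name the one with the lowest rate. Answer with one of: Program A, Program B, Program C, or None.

Total debts = (800 + 1,485 + 1,095 + 280) = 3,660; DTI = 3,660/10,400 = 35.2%.
LTV = 56,000/52,000 = 107.7%.
Reserves = 23,890/1,485 = 16.1 months.
Program A: score 622 < 680; DTI 35.2% ≤ 36%; LTV 107.7% > 100%; employment 35 ≥ 18 mo; reserves 16.1 ≥ 6 mo → does not qualify.
Program B: score 622 ≥ 600; DTI 35.2% ≤ 36%; LTV 107.7% > 97%; employment 35 ≥ 12 mo; reserves 16.1 ≥ 3 mo → does not qualify.
Program C: score 622 ≥ 600; DTI 35.2% ≤ 40% → qualifies.

Program C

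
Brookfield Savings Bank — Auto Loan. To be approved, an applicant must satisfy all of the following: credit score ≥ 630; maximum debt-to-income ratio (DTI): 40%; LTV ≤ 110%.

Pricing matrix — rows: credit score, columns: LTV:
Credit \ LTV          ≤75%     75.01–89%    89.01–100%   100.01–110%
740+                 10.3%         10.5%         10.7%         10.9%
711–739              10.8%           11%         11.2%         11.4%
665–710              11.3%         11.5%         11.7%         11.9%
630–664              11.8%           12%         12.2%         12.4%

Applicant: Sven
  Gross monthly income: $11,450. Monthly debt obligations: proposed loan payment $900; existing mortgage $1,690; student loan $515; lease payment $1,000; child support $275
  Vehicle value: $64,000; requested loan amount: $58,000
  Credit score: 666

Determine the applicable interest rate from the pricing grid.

Credit score 666 ≥ 630; Total monthly debts = (900 + 1,690 + 515 + 1,000 + 275) = 4,380. DTI: 4,380 ÷ 11,450 = 38.3%, within the 40% cap
LTV = 58,000/64,000 = 90.6% ≤ 110%
Score 666 is in the 665–710 band; LTV 90.6% is in the 89.01–100% band → 11.7%.

11.7%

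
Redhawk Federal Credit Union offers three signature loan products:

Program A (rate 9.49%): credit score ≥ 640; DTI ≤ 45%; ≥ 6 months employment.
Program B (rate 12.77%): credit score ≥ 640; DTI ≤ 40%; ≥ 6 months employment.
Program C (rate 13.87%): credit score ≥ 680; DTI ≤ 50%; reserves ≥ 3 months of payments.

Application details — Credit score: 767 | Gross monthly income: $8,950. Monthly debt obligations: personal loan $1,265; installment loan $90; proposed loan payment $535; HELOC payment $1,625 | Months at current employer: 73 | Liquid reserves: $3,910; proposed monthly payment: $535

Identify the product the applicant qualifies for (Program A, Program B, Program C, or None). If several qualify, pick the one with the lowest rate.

Program A

Total debts = (1,265 + 90 + 535 + 1,625) = 3,515; DTI = 3,515/8,950 = 39.3%.
Reserves = 3,910/535 = 7.3 months.
Program A: score 767 ≥ 640; DTI 39.3% ≤ 45%; employment 73 ≥ 6 mo → qualifies.
Program B: score 767 ≥ 640; DTI 39.3% ≤ 40%; employment 73 ≥ 6 mo → qualifies.
Program C: score 767 ≥ 680; DTI 39.3% ≤ 50%; reserves 7.3 ≥ 3 mo → qualifies.
Qualifying: Program A, Program B, Program C. Lowest rate is 9.49% → Program A.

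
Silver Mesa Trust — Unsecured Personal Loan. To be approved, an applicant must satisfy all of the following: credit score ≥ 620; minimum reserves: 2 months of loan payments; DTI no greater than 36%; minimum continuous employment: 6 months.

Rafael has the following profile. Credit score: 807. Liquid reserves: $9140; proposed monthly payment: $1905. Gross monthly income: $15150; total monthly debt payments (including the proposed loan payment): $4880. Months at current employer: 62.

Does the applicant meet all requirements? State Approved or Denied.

Credit score 807 ≥ 620 (meets)
Reserves: 9,140 ÷ 1,905 = 4.8 months (meets 2-month minimum)
DTI = 4,880/15,150 = 32.2% ≤ 36%
Employment 62 ≥ 6 months
All criteria satisfied.

Approved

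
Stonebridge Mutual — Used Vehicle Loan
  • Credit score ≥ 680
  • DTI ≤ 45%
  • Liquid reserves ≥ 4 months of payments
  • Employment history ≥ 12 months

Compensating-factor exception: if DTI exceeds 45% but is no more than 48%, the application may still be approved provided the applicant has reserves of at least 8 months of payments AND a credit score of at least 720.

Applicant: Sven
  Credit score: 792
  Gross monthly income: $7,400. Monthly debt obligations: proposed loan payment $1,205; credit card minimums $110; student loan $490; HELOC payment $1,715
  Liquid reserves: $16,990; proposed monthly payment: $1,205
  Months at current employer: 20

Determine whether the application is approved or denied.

Approved

Credit score 792 ≥ 680 (meets base)
Total debts = (1,205 + 110 + 490 + 1,715) = 3,520. DTI: 3,520 ÷ 7,400 = 47.6%, over the 45% base limit.
Liquid reserves cover 16,990/1,205 = 14.1 months — ≥ 4 required
Employment 20 ≥ 12 months
DTI 47.6% is within the 45%–48% exception band; checking compensating factors.
Override check — reserves: 14.1 mo (ok); score: 792 (ok).
Both compensating conditions met → exception applies.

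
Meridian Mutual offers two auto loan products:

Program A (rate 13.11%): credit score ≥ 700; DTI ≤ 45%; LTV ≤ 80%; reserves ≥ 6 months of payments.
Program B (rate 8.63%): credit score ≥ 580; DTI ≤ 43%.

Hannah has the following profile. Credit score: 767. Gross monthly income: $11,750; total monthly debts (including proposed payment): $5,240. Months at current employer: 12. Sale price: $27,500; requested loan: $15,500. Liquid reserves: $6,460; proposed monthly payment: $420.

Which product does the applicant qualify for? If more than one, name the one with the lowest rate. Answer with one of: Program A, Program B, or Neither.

Program A

DTI = 5,240/11,750 = 44.6%.
LTV = 15,500/27,500 = 56.4%.
Reserves = 6,460/420 = 15.4 months.
Program A: score 767 ≥ 700; DTI 44.6% ≤ 45%; LTV 56.4% ≤ 80%; reserves 15.4 ≥ 6 mo → qualifies.
Program B: score 767 ≥ 580; DTI 44.6% > 43% → does not qualify.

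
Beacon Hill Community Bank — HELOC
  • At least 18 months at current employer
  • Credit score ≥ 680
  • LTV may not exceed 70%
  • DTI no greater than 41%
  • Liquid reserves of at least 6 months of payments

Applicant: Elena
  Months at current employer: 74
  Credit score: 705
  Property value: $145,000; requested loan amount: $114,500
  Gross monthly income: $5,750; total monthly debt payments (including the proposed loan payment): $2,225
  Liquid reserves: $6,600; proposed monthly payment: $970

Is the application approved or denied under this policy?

Denied

Employment 74 ≥ 18 months
Credit score 705 ≥ 680 (meets)
LTV: 114,500 ÷ 145,000 = 79%, exceeds 70% cap
DTI: 2,225 ÷ 5,750 = 38.7%, within the 41% cap
Liquid reserves cover 6,600/970 = 6.8 months — ≥ 6 required
Fails on LTV.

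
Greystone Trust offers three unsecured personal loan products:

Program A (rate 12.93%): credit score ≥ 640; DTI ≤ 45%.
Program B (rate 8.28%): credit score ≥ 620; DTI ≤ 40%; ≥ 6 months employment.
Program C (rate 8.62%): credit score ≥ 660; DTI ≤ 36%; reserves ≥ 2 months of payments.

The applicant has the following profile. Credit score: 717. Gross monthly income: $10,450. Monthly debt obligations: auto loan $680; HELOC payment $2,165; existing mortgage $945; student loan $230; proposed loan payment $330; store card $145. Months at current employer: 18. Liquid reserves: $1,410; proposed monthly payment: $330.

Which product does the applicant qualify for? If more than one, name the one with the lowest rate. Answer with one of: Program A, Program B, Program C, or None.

Total debts = (680 + 2,165 + 945 + 230 + 330 + 145) = 4,495; DTI = 4,495/10,450 = 43%.
Reserves = 1,410/330 = 4.3 months.
Program A: score 717 ≥ 640; DTI 43% ≤ 45% → qualifies.
Program B: score 717 ≥ 620; DTI 43% > 40%; employment 18 ≥ 6 mo → does not qualify.
Program C: score 717 ≥ 660; DTI 43% > 36%; reserves 4.3 ≥ 2 mo → does not qualify.

Program A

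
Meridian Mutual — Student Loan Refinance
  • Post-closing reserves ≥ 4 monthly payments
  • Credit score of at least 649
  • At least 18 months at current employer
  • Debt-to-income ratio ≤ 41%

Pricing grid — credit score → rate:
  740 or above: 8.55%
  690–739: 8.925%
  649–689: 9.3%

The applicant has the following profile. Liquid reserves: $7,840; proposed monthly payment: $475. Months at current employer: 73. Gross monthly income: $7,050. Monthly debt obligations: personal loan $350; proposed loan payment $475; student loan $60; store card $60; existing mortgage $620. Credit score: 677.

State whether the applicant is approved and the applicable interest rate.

Credit score 677 ≥ 649 (meets minimum)
Liquid reserves cover 7,840/475 = 16.5 months — ≥ 4 required
Employment 73 ≥ 18 months
Total monthly debts = (350 + 475 + 60 + 60 + 620) = 1,565. Debt-to-income = 1,565/7,050 = 22.2% — meets 41% limit
All requirements met. Score 677 falls in the 649–689 tier → 9.3%.

Approved at 9.3%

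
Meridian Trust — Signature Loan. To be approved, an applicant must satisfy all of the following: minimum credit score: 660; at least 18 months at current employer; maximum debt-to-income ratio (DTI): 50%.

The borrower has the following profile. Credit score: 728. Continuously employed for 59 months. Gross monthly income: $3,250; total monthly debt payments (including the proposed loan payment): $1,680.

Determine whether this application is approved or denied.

Credit score 728 ≥ 660 (meets)
Employment 59 ≥ 18 months
DTI = 1,680/3,250 = 51.7% > 50%
Fails on DTI.

Denied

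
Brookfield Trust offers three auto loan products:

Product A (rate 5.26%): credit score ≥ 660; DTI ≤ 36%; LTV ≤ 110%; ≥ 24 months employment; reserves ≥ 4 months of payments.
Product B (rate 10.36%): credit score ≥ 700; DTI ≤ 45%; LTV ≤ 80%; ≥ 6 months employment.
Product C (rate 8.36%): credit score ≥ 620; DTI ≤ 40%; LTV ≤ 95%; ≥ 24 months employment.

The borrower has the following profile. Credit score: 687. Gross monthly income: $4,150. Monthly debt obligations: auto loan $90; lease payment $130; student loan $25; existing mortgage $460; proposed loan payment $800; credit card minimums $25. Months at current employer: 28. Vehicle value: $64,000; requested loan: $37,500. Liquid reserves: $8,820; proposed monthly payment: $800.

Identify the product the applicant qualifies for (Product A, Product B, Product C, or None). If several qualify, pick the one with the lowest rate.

Total debts = (90 + 130 + 25 + 460 + 800 + 25) = 1,530; DTI = 1,530/4,150 = 36.9%.
LTV = 37,500/64,000 = 58.6%.
Reserves = 8,820/800 = 11.0 months.
Product A: score 687 ≥ 660; DTI 36.9% > 36%; LTV 58.6% ≤ 110%; employment 28 ≥ 24 mo; reserves 11.0 ≥ 4 mo → does not qualify.
Product B: score 687 < 700; DTI 36.9% ≤ 45%; LTV 58.6% ≤ 80%; employment 28 ≥ 6 mo → does not qualify.
Product C: score 687 ≥ 620; DTI 36.9% ≤ 40%; LTV 58.6% ≤ 95%; employment 28 ≥ 24 mo → qualifies.

Product C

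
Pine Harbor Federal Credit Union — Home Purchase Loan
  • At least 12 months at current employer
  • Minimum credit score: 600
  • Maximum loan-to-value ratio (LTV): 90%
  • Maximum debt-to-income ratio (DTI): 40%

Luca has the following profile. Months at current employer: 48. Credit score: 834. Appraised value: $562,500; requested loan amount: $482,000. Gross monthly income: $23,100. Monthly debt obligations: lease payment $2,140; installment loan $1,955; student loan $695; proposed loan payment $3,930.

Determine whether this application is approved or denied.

Employment 48 ≥ 12 months
Credit score 834 ≥ 600 (meets)
LTV: 482,000 ÷ 562,500 = 85.7%, within 90% cap
Total monthly debts = (2,140 + 1,955 + 695 + 3,930) = 8,720. Debt-to-income = 8,720/23,100 = 37.7% — meets 40% limit
All criteria satisfied.

Approved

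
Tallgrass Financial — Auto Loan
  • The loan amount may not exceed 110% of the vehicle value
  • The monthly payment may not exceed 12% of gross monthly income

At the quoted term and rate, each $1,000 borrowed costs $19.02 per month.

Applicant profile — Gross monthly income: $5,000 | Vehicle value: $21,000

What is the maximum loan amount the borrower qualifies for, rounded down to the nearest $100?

$23,100

Payment cap: 12% × $5,000 = $600/month.
At $19.02 per $1,000, that supports 600/19.02 × 1,000 ≈ $31,545 → $31,500.
LTV cap: 110% × $21,000 = $23,100 → $23,100.
Binding constraint: loan-to-value.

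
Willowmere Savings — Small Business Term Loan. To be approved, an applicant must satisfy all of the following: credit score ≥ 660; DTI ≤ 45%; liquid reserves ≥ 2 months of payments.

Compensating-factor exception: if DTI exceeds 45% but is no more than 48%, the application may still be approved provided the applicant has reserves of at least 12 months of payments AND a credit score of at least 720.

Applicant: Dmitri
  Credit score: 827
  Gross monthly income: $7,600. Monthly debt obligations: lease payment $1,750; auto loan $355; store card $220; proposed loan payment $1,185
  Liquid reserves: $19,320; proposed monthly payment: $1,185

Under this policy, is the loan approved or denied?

Approved

Credit score 827 ≥ 660 (meets base)
Total debts = (1,750 + 355 + 220 + 1,185) = 3,510. DTI: 3,510 ÷ 7,600 = 46.2%, over the 45% base limit.
Liquid reserves cover 19,320/1,185 = 16.3 months — ≥ 2 required
DTI 46.2% is within the 45%–48% exception band; checking compensating factors.
Override check — reserves: 16.3 mo (ok); score: 827 (ok).
Both compensating conditions met → exception applies.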